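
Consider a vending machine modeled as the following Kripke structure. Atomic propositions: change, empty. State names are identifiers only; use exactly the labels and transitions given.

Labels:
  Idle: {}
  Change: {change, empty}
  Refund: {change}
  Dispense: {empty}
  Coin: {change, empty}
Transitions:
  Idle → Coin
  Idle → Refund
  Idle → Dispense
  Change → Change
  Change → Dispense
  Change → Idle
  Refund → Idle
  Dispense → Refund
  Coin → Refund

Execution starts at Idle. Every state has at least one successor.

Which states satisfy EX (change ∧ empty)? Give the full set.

{Idle, Change}

States satisfying change ∧ empty: {Change, Coin}.
States satisfying EX (change ∧ empty): {Idle, Change}.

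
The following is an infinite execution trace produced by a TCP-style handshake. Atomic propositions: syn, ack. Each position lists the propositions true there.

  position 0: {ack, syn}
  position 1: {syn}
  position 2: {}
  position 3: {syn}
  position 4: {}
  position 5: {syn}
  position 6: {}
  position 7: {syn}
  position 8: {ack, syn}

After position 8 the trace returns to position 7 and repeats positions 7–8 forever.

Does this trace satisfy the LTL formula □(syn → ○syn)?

Does not hold

syn → ○syn must hold at every position from 0 onward. It fails at position 1, so □(syn → ○syn) is false.
Positions where syn holds: 0, 1, 3, 5, 7, 8.
Check ○syn at each: 0→ok, 1→fails, 3→fails, 5→fails, 7→ok, 8→ok.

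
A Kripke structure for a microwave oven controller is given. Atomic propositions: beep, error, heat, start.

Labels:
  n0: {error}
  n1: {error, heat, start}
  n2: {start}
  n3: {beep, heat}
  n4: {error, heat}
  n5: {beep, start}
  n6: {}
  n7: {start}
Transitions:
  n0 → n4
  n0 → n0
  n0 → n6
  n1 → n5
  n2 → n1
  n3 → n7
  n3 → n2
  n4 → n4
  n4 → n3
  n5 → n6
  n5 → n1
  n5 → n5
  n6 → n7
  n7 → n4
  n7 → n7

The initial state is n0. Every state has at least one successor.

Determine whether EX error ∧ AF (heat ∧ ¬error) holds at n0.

Does not hold

States satisfying error: {n0, n1, n4}.
States satisfying EX error: {n0, n2, n4, n5, n7}.
States satisfying heat ∧ ¬error: {n3}.
States satisfying AF (heat ∧ ¬error): {n3}.
States satisfying EX error ∧ AF (heat ∧ ¬error): ∅.
n0 ∉ Sat(EX error ∧ AF (heat ∧ ¬error)).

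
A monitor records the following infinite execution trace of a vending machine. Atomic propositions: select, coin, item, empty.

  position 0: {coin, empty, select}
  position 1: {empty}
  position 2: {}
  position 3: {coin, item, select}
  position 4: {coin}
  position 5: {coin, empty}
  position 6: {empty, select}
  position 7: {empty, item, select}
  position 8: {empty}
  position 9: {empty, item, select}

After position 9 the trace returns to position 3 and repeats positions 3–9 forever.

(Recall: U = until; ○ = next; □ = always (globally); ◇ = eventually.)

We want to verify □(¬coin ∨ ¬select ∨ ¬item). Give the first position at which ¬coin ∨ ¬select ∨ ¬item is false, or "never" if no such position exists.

Check ¬coin ∨ ¬select ∨ ¬item at each position in order: 0 ✓, 1 ✓, 2 ✓.
At position 3 the labels are {coin, item, select}, so ¬coin ∨ ¬select ∨ ¬item is false there. This is the first violation.

3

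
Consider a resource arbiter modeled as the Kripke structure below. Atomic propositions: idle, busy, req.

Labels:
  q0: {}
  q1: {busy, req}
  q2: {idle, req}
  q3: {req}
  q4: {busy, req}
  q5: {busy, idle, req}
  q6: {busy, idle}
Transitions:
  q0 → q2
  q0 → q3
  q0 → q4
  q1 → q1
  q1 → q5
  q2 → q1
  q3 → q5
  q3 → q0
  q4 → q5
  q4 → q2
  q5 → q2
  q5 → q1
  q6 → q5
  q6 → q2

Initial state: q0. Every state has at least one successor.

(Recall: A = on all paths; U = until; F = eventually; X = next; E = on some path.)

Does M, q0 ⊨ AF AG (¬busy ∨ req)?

Satisfied

States satisfying AG (¬busy ∨ req): {q0, q1, q2, q3, q4, q5}.
States satisfying AF AG (¬busy ∨ req): {q0, q1, q2, q3, q4, q5, q6}.
q0 ∈ Sat(AF AG (¬busy ∨ req)).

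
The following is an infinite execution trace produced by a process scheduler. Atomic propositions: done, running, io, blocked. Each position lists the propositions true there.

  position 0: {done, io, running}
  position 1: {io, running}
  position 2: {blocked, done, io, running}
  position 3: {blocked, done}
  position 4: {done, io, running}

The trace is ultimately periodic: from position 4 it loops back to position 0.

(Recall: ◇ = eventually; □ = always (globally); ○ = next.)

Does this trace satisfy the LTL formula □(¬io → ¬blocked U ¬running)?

¬io → ¬blocked U ¬running holds at every position 0..4, and those are all positions ever visited, so □(¬io → ¬blocked U ¬running) holds.
Positions where ¬io holds: 3.
Check ¬blocked U ¬running at each: 3→ok.

Satisfied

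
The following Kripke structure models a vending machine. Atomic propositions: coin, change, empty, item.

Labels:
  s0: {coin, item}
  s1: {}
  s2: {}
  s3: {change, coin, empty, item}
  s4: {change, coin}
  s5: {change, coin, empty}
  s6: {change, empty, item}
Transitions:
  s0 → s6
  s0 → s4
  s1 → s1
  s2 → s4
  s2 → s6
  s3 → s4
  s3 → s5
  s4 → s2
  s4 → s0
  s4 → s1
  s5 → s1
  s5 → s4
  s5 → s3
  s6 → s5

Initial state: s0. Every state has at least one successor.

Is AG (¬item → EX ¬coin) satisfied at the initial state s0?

Yes

States satisfying ¬item → EX ¬coin: {s0, s1, s2, s3, s4, s5, s6}.
States satisfying AG (¬item → EX ¬coin): {s0, s1, s2, s3, s4, s5, s6}.
Every state reachable from s0 satisfies ¬item → EX ¬coin.
s0 ∈ Sat(AG (¬item → EX ¬coin)).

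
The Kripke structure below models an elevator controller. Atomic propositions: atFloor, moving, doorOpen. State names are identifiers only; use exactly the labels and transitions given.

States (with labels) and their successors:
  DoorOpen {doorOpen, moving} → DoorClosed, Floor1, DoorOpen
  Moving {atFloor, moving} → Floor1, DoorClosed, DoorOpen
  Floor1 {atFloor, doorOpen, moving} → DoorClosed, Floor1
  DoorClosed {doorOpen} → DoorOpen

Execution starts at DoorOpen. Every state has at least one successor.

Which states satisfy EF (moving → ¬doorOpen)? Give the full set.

States satisfying moving → ¬doorOpen: {Moving, DoorClosed}.
States satisfying EF (moving → ¬doorOpen): {DoorOpen, Moving, Floor1, DoorClosed}.

{DoorOpen, Moving, Floor1, DoorClosed}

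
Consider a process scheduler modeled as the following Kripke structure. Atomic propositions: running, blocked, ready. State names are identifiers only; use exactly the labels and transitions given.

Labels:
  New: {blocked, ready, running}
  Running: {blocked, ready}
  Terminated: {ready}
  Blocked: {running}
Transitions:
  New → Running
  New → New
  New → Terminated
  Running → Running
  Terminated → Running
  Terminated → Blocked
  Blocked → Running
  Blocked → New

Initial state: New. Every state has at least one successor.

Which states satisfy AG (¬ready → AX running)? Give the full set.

{Running}

States satisfying ¬ready → AX running: {New, Running, Terminated}.
States satisfying AG (¬ready → AX running): {Running}.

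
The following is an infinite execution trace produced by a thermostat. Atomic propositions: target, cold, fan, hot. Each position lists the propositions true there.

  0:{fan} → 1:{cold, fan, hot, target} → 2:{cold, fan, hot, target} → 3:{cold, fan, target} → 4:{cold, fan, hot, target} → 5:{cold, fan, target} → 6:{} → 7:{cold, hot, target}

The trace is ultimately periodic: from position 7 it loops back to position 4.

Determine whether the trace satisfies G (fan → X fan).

fan → X fan must hold at every position from 0 onward. It fails at position 5, so G (fan → X fan) is false.
Positions where fan holds: 0, 1, 2, 3, 4, 5.
Check X fan at each: 0→ok, 1→ok, 2→ok, 3→ok, 4→ok, 5→fails.

Does not hold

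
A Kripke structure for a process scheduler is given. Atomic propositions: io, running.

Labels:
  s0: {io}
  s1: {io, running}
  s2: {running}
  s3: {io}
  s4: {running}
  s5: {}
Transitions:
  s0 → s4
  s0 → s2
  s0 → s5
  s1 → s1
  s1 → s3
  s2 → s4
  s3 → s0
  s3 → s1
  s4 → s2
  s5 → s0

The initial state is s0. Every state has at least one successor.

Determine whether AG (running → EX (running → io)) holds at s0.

Does not hold

States satisfying running → EX (running → io): {s0, s1, s3, s5}.
States satisfying AG (running → EX (running → io)): ∅.
s2 is reachable from s0 and violates running → EX (running → io), so AG fails at s0.
s0 ∉ Sat(AG (running → EX (running → io))).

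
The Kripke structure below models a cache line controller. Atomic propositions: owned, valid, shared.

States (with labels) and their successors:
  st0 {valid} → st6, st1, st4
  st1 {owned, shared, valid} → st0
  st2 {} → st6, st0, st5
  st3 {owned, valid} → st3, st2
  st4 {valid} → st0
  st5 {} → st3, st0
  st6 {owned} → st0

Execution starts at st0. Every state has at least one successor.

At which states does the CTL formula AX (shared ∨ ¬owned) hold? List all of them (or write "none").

States satisfying shared ∨ ¬owned: {st0, st1, st2, st4, st5}.
States satisfying AX (shared ∨ ¬owned): {st1, st4, st6}.

{st1, st4, st6}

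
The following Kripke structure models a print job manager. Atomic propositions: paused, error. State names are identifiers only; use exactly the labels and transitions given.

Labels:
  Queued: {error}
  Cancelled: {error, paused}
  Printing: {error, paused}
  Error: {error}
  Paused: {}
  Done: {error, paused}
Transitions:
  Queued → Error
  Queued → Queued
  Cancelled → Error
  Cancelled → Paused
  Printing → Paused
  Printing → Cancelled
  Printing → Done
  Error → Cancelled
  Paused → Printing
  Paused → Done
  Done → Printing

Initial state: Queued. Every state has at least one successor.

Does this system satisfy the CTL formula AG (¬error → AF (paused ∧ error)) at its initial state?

States satisfying ¬error → AF (paused ∧ error): {Queued, Cancelled, Printing, Error, Paused, Done}.
States satisfying AG (¬error → AF (paused ∧ error)): {Queued, Cancelled, Printing, Error, Paused, Done}.
Every state reachable from Queued satisfies ¬error → AF (paused ∧ error).
Queued ∈ Sat(AG (¬error → AF (paused ∧ error))).

Satisfied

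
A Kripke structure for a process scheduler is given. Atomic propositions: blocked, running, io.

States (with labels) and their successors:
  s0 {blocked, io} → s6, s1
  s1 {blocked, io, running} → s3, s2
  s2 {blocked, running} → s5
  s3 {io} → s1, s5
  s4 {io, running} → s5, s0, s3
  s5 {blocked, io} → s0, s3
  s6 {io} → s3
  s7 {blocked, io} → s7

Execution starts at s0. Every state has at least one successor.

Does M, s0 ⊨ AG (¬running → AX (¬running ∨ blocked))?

States satisfying ¬running → AX (¬running ∨ blocked): {s0, s1, s2, s3, s4, s5, s6, s7}.
States satisfying AG (¬running → AX (¬running ∨ blocked)): {s0, s1, s2, s3, s4, s5, s6, s7}.
Every state reachable from s0 satisfies ¬running → AX (¬running ∨ blocked).
s0 ∈ Sat(AG (¬running → AX (¬running ∨ blocked))).

Satisfied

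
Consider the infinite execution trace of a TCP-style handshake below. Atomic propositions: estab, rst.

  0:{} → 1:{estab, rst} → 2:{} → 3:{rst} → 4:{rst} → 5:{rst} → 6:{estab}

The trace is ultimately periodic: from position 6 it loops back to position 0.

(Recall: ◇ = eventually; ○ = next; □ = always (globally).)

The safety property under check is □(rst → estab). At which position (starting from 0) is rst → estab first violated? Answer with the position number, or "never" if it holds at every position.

Check rst → estab at each position in order: 0 ✓, 1 ✓, 2 ✓.
At position 3 the labels are {rst}, so rst → estab is false there. This is the first violation.

3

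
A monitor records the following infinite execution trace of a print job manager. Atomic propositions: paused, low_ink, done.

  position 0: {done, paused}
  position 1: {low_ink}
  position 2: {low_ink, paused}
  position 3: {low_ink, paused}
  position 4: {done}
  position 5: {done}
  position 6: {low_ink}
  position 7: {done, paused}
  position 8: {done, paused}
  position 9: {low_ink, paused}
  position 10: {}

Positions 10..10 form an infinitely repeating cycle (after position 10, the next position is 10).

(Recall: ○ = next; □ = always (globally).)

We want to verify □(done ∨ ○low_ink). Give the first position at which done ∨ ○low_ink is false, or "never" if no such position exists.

3

Check done ∨ ○low_ink at each position in order: 0 ✓, 1 ✓, 2 ✓.
At position 3 the labels are {low_ink, paused} and the next position 4 has {done}, so done ∨ ○low_ink is false there. This is the first violation.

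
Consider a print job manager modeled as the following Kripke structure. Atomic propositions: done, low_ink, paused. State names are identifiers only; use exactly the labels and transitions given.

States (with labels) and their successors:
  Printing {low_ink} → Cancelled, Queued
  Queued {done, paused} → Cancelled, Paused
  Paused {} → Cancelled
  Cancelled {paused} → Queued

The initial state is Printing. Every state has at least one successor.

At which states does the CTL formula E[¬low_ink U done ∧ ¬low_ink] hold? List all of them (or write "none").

States satisfying ¬low_ink: {Queued, Paused, Cancelled}.
States satisfying done ∧ ¬low_ink: {Queued}.
States satisfying E[¬low_ink U done ∧ ¬low_ink]: {Queued, Paused, Cancelled}.

{Queued, Paused, Cancelled}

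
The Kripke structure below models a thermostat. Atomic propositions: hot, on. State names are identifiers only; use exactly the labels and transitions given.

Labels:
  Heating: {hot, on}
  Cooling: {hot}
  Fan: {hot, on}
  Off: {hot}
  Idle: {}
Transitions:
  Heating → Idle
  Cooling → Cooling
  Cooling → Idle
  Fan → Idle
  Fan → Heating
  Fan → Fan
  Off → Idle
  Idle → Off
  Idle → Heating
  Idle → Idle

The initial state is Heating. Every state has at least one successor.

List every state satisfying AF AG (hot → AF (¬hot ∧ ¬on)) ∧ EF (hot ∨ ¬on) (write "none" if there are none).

States satisfying AG (hot → AF (¬hot ∧ ¬on)): {Heating, Off, Idle}.
States satisfying AF AG (hot → AF (¬hot ∧ ¬on)): {Heating, Off, Idle}.
States satisfying hot ∨ ¬on: {Heating, Cooling, Fan, Off, Idle}.
States satisfying EF (hot ∨ ¬on): {Heating, Cooling, Fan, Off, Idle}.
States satisfying AF AG (hot → AF (¬hot ∧ ¬on)) ∧ EF (hot ∨ ¬on): {Heating, Off, Idle}.

{Heating, Off, Idle}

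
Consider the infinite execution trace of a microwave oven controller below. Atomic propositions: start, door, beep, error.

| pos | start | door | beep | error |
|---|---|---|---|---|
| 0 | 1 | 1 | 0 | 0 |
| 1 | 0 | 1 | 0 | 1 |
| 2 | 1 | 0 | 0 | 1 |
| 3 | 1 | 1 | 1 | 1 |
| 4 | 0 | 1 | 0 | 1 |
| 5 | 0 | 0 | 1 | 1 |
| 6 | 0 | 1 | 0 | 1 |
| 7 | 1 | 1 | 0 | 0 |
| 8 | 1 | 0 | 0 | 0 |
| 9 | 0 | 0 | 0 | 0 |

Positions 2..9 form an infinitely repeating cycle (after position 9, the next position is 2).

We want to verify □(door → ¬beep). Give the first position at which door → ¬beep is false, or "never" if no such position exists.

3

Check door → ¬beep at each position in order: 0 ✓, 1 ✓, 2 ✓.
At position 3 the labels are {beep, door, error, start}, so door → ¬beep is false there. This is the first violation.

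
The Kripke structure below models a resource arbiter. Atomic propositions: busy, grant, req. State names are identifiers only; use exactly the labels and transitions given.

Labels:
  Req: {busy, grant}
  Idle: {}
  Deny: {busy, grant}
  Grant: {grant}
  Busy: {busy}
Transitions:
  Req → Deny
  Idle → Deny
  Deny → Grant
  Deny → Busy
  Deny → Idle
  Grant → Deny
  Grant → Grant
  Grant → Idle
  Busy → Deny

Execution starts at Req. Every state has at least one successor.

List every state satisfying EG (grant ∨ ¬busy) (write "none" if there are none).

{Req, Idle, Deny, Grant}

States satisfying grant ∨ ¬busy: {Req, Idle, Deny, Grant}.
States satisfying EG (grant ∨ ¬busy): {Req, Idle, Deny, Grant}.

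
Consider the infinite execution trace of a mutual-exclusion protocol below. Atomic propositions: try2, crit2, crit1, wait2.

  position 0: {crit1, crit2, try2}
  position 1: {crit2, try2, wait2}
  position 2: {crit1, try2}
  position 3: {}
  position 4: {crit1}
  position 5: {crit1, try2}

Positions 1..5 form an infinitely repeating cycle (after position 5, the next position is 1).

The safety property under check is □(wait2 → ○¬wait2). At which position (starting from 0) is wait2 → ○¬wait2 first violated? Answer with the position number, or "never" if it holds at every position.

wait2 → ○¬wait2 holds at every position 0..5, and those are all the positions the trace ever visits, so the invariant □(wait2 → ○¬wait2) is never violated.

never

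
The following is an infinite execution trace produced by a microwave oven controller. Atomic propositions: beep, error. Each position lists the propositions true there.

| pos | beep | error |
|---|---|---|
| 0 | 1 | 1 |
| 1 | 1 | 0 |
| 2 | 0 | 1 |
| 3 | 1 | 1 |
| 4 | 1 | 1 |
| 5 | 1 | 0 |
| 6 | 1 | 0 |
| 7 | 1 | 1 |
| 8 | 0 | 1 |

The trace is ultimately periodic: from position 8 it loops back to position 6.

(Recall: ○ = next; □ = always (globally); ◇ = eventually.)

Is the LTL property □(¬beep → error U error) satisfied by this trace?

Satisfied

¬beep → error U error holds at every position 0..8, and those are all positions ever visited, so □(¬beep → error U error) holds.
Positions where ¬beep holds: 2, 8.
Check error U error at each: 2→ok, 8→ok.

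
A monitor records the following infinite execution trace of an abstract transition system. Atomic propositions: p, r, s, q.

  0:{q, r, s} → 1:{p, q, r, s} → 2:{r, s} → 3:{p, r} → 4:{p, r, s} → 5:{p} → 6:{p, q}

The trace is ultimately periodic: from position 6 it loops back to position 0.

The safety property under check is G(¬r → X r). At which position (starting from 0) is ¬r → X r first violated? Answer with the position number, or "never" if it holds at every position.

Check ¬r → X r at each position in order: 0 ✓, 1 ✓, 2 ✓, 3 ✓, 4 ✓.
At position 5 the labels are {p} and the next position 6 has {p, q}, so ¬r → X r is false there. This is the first violation.

5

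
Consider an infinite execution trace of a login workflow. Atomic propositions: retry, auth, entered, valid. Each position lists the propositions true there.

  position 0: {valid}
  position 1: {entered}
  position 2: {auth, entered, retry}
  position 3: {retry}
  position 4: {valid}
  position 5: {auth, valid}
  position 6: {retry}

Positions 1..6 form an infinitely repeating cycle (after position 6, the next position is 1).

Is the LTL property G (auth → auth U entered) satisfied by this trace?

Violated

auth → auth U entered must hold at every position from 0 onward. It fails at position 5, so G (auth → auth U entered) is false.
Positions where auth holds: 2, 5.
Check auth U entered at each: 2→ok, 5→fails.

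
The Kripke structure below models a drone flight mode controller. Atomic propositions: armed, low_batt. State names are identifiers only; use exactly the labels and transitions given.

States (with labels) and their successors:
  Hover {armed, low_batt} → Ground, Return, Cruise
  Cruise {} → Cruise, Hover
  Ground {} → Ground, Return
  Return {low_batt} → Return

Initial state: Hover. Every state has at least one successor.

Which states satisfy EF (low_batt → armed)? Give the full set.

{Hover, Cruise, Ground}

States satisfying low_batt → armed: {Hover, Cruise, Ground}.
States satisfying EF (low_batt → armed): {Hover, Cruise, Ground}.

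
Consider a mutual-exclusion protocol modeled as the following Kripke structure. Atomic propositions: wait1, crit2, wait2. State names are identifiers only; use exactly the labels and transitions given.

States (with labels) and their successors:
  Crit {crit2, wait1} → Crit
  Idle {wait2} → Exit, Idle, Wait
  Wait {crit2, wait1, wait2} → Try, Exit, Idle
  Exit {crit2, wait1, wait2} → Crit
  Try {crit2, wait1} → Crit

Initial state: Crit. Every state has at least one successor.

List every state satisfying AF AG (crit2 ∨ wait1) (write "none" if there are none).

{Crit, Exit, Try}

States satisfying AG (crit2 ∨ wait1): {Crit, Exit, Try}.
States satisfying AF AG (crit2 ∨ wait1): {Crit, Exit, Try}.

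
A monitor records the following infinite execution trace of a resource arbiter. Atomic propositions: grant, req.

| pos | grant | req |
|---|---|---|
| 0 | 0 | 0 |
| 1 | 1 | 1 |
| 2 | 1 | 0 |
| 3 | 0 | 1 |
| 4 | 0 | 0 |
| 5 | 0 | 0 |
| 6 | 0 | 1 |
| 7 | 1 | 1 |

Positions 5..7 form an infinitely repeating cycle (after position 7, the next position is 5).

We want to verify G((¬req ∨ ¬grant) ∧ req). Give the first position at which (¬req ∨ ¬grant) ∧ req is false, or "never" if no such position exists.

At position 0 the labels are {}, so (¬req ∨ ¬grant) ∧ req is false there. This is the first violation.

0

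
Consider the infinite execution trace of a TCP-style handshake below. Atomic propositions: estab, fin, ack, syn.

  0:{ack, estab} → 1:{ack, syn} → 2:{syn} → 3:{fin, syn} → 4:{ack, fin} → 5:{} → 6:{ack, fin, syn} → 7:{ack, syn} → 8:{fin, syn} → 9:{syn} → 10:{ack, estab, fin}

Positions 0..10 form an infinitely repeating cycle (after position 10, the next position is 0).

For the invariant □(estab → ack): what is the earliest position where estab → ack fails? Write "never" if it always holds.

estab → ack holds at every position 0..10, and those are all the positions the trace ever visits, so the invariant □(estab → ack) is never violated.

never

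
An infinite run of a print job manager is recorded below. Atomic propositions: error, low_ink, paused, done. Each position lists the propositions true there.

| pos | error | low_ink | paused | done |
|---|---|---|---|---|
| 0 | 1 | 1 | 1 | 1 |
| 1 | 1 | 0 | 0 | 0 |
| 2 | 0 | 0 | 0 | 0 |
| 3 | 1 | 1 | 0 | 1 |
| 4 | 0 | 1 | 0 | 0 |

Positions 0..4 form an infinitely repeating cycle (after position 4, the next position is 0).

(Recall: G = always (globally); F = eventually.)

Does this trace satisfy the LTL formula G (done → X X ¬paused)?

Violated

done → X X ¬paused must hold at every position from 0 onward. It fails at position 3, so G (done → X X ¬paused) is false.
Positions where done holds: 0, 3.
Check X X ¬paused at each: 0→ok, 3→fails.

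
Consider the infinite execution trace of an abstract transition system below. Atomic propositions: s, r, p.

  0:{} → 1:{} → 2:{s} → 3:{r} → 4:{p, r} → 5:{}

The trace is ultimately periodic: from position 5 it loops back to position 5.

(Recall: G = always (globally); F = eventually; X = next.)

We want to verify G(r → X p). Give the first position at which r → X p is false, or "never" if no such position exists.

4

Check r → X p at each position in order: 0 ✓, 1 ✓, 2 ✓, 3 ✓.
At position 4 the labels are {p, r} and the next position 5 has {}, so r → X p is false there. This is the first violation.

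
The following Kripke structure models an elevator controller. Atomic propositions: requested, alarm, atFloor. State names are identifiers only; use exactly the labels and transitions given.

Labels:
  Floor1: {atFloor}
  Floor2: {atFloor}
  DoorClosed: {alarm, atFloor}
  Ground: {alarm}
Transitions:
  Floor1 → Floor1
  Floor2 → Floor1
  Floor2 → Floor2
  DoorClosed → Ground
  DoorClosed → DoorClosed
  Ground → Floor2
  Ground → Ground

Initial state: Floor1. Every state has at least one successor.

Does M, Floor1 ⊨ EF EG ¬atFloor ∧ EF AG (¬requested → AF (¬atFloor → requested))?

Violated

States satisfying EG ¬atFloor: {Ground}.
States satisfying EF EG ¬atFloor: {DoorClosed, Ground}.
States satisfying AG (¬requested → AF (¬atFloor → requested)): {Floor1, Floor2}.
States satisfying EF AG (¬requested → AF (¬atFloor → requested)): {Floor1, Floor2, DoorClosed, Ground}.
States satisfying EF EG ¬atFloor ∧ EF AG (¬requested → AF (¬atFloor → requested)): {DoorClosed, Ground}.
Floor1 ∉ Sat(EF EG ¬atFloor ∧ EF AG (¬requested → AF (¬atFloor → requested))).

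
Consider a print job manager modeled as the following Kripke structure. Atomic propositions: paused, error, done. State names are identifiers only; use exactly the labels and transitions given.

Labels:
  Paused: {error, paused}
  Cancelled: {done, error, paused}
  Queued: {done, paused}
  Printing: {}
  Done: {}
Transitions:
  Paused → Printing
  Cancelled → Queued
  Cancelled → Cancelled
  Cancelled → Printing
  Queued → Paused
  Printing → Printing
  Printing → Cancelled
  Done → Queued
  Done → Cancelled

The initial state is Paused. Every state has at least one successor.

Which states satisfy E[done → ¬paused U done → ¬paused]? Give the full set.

States satisfying done → ¬paused: {Paused, Printing, Done}.
States satisfying E[done → ¬paused U done → ¬paused]: {Paused, Printing, Done}.

{Paused, Printing, Done}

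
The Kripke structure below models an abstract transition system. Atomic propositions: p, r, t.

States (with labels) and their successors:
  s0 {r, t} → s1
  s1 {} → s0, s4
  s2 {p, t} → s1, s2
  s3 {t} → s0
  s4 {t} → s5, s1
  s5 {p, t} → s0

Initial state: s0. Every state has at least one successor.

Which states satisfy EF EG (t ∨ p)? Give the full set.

States satisfying EG (t ∨ p): {s2}.
States satisfying EF EG (t ∨ p): {s2}.

{s2}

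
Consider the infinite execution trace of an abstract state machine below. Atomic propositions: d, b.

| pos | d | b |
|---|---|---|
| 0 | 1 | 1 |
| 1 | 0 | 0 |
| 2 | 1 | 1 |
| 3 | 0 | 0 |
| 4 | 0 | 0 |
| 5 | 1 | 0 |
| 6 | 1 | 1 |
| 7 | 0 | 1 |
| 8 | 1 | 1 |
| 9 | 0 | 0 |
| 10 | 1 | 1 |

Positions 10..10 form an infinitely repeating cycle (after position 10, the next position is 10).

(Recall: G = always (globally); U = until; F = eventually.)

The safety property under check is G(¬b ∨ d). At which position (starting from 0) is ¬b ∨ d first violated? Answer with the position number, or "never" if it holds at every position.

7

Check ¬b ∨ d at each position in order: 0 ✓, 1 ✓, 2 ✓, 3 ✓, 4 ✓, 5 ✓, 6 ✓.
At position 7 the labels are {b}, so ¬b ∨ d is false there. This is the first violation.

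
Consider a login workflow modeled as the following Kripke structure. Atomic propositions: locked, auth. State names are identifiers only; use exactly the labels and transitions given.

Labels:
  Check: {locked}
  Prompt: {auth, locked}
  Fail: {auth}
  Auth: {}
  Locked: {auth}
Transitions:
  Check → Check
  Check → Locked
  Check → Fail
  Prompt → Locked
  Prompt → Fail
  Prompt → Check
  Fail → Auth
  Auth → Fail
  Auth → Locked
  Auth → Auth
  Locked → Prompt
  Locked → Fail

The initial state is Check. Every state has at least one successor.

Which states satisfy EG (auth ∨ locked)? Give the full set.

{Check, Prompt, Locked}

States satisfying auth ∨ locked: {Check, Prompt, Fail, Locked}.
States satisfying EG (auth ∨ locked): {Check, Prompt, Locked}.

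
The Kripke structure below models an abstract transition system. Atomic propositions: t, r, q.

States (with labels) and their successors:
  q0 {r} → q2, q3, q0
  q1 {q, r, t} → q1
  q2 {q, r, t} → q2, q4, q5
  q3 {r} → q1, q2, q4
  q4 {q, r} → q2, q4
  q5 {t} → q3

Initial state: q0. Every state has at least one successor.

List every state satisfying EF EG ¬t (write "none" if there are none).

{q0, q2, q3, q4, q5}

States satisfying EG ¬t: {q0, q3, q4}.
States satisfying EF EG ¬t: {q0, q2, q3, q4, q5}.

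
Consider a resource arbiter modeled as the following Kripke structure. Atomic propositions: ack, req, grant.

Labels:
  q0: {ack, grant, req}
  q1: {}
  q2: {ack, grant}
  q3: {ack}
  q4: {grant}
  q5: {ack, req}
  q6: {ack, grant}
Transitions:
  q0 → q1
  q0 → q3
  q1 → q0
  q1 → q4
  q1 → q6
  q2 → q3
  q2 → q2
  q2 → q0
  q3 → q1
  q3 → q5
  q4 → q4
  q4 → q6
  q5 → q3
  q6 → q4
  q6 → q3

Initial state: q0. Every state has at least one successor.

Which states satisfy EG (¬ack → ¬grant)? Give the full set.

{q0, q1, q2, q3, q5, q6}

States satisfying ¬ack → ¬grant: {q0, q1, q2, q3, q5, q6}.
States satisfying EG (¬ack → ¬grant): {q0, q1, q2, q3, q5, q6}.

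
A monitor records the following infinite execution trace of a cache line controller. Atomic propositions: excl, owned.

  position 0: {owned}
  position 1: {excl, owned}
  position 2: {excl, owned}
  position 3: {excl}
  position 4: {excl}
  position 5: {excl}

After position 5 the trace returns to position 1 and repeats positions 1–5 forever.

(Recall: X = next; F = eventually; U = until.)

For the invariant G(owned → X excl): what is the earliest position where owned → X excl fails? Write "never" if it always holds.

never

owned → X excl holds at every position 0..5, and those are all the positions the trace ever visits, so the invariant G(owned → X excl) is never violated.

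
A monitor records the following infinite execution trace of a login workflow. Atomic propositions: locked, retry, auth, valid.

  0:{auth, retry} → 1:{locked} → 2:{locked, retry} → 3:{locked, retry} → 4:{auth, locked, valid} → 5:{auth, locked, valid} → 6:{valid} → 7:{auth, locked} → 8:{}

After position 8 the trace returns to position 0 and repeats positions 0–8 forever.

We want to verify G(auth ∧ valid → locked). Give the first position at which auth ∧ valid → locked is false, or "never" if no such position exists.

never

auth ∧ valid → locked holds at every position 0..8, and those are all the positions the trace ever visits, so the invariant G(auth ∧ valid → locked) is never violated.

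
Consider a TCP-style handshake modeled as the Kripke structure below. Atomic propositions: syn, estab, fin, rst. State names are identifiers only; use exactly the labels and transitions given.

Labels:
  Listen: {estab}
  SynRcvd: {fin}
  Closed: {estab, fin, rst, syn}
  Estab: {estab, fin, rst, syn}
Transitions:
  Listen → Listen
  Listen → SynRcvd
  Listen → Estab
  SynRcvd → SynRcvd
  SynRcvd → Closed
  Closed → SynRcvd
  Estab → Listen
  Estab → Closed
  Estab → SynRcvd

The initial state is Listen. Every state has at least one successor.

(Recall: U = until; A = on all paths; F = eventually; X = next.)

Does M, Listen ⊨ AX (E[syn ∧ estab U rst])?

No

States satisfying E[syn ∧ estab U rst]: {Closed, Estab}.
States satisfying AX (E[syn ∧ estab U rst]): ∅.
Listen ∉ Sat(AX (E[syn ∧ estab U rst])).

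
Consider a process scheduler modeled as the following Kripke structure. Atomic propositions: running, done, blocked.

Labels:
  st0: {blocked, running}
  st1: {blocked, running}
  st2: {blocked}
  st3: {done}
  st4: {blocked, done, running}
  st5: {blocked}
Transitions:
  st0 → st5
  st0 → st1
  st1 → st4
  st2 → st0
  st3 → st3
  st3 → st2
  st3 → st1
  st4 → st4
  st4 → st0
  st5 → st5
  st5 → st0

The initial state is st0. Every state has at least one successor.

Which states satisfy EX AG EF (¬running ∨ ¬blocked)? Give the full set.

{st0, st1, st2, st3, st4, st5}

States satisfying AG EF (¬running ∨ ¬blocked): {st0, st1, st2, st3, st4, st5}.
States satisfying EX AG EF (¬running ∨ ¬blocked): {st0, st1, st2, st3, st4, st5}.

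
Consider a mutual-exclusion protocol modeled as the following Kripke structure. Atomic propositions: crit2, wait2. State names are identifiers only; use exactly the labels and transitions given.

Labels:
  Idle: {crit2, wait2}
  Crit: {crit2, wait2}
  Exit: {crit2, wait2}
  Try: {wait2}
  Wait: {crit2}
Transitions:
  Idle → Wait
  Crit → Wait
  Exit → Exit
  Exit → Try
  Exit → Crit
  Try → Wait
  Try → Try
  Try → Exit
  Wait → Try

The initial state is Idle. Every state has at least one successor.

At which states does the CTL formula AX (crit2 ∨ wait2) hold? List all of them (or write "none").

{Idle, Crit, Exit, Try, Wait}

States satisfying crit2 ∨ wait2: {Idle, Crit, Exit, Try, Wait}.
States satisfying AX (crit2 ∨ wait2): {Idle, Crit, Exit, Try, Wait}.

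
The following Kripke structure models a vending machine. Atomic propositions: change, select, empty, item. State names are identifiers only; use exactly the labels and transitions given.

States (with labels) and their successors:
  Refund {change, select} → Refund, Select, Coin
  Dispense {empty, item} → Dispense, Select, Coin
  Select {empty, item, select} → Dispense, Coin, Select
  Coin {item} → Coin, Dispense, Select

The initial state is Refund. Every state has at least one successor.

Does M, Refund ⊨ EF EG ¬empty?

Yes

States satisfying EG ¬empty: {Refund, Coin}.
States satisfying EF EG ¬empty: {Refund, Dispense, Select, Coin}.
Some path from Refund reaches a state where EG ¬empty holds.
Refund ∈ Sat(EF EG ¬empty).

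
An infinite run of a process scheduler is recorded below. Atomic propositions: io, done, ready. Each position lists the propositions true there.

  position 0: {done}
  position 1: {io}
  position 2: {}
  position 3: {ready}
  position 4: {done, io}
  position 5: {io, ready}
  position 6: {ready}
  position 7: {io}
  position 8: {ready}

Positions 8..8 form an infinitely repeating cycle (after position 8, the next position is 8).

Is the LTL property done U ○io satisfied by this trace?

Holds

Walking from position 0: ○io first holds at position 0, and done holds at every earlier position along the way, so done U ○io holds.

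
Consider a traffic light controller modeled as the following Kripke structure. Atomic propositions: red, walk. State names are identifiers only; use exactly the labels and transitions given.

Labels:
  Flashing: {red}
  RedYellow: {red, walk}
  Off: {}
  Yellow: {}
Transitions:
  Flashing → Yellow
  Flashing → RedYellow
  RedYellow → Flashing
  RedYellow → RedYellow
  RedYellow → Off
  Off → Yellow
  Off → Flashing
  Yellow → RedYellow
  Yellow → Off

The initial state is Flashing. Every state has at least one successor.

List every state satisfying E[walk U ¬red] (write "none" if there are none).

States satisfying walk: {RedYellow}.
States satisfying ¬red: {Off, Yellow}.
States satisfying E[walk U ¬red]: {RedYellow, Off, Yellow}.

{RedYellow, Off, Yellow}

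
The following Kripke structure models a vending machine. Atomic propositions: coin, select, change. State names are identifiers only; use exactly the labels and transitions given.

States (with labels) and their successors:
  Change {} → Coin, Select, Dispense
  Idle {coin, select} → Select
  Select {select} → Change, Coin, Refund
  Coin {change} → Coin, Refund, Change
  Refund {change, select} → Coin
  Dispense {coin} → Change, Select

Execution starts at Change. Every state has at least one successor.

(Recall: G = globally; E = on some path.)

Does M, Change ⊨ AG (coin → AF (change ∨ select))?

Violated

States satisfying coin → AF (change ∨ select): {Change, Idle, Select, Coin, Refund}.
States satisfying AG (coin → AF (change ∨ select)): ∅.
Dispense is reachable from Change and violates coin → AF (change ∨ select), so AG fails at Change.
Change ∉ Sat(AG (coin → AF (change ∨ select))).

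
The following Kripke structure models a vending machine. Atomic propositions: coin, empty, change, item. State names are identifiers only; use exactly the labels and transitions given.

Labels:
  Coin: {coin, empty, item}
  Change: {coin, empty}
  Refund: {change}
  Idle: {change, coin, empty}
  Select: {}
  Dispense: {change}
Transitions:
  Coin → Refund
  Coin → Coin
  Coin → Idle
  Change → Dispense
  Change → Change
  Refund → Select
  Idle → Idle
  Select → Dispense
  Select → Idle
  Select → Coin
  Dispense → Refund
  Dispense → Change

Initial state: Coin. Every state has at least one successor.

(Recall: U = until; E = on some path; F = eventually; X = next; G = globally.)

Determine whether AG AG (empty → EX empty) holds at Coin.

States satisfying AG (empty → EX empty): {Coin, Change, Refund, Idle, Select, Dispense}.
States satisfying AG AG (empty → EX empty): {Coin, Change, Refund, Idle, Select, Dispense}.
Every state reachable from Coin satisfies AG (empty → EX empty).
Coin ∈ Sat(AG AG (empty → EX empty)).

Holds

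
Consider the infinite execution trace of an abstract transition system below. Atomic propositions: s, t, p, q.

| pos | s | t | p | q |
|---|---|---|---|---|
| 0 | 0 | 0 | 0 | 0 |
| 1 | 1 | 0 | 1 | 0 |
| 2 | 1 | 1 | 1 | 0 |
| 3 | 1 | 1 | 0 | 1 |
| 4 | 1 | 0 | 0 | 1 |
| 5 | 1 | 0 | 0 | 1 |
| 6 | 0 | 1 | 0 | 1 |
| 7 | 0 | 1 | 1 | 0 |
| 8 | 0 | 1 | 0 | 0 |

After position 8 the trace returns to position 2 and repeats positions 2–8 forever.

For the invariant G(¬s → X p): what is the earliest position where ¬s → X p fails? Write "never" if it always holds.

7

Check ¬s → X p at each position in order: 0 ✓, 1 ✓, 2 ✓, 3 ✓, 4 ✓, 5 ✓, 6 ✓.
At position 7 the labels are {p, t} and the next position 8 has {t}, so ¬s → X p is false there. This is the first violation.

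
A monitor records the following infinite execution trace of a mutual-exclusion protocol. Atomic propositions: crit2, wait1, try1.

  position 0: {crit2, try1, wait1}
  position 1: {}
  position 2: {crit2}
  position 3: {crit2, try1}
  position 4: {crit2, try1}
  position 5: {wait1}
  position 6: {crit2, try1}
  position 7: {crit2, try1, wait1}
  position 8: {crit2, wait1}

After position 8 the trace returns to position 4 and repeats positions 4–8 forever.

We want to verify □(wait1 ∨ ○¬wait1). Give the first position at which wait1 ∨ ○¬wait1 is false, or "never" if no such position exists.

Check wait1 ∨ ○¬wait1 at each position in order: 0 ✓, 1 ✓, 2 ✓, 3 ✓.
At position 4 the labels are {crit2, try1} and the next position 5 has {wait1}, so wait1 ∨ ○¬wait1 is false there. This is the first violation.

4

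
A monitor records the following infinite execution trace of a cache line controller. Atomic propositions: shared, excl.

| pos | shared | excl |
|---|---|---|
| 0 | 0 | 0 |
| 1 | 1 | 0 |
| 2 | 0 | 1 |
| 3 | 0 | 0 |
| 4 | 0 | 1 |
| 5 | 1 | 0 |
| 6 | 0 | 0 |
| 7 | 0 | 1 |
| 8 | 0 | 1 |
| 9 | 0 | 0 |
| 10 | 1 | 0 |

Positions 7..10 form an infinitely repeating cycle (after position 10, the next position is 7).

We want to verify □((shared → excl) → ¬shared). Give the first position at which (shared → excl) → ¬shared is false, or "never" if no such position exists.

never

(shared → excl) → ¬shared holds at every position 0..10, and those are all the positions the trace ever visits, so the invariant □((shared → excl) → ¬shared) is never violated.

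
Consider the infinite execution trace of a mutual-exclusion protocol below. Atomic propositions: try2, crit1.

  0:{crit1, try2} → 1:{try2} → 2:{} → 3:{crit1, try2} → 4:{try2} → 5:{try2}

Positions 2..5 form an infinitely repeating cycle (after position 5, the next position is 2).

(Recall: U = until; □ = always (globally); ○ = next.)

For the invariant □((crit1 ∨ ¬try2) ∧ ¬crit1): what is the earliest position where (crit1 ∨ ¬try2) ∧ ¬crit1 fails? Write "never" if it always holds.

At position 0 the labels are {crit1, try2}, so (crit1 ∨ ¬try2) ∧ ¬crit1 is false there. This is the first violation.

0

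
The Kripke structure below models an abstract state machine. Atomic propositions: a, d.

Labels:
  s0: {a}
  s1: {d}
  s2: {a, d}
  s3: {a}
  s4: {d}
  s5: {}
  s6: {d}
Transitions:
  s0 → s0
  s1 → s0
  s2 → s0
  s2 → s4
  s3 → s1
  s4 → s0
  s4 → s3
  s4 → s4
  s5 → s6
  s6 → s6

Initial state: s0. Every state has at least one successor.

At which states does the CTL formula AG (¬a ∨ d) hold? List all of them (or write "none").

States satisfying ¬a ∨ d: {s1, s2, s4, s5, s6}.
States satisfying AG (¬a ∨ d): {s5, s6}.

{s5, s6}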